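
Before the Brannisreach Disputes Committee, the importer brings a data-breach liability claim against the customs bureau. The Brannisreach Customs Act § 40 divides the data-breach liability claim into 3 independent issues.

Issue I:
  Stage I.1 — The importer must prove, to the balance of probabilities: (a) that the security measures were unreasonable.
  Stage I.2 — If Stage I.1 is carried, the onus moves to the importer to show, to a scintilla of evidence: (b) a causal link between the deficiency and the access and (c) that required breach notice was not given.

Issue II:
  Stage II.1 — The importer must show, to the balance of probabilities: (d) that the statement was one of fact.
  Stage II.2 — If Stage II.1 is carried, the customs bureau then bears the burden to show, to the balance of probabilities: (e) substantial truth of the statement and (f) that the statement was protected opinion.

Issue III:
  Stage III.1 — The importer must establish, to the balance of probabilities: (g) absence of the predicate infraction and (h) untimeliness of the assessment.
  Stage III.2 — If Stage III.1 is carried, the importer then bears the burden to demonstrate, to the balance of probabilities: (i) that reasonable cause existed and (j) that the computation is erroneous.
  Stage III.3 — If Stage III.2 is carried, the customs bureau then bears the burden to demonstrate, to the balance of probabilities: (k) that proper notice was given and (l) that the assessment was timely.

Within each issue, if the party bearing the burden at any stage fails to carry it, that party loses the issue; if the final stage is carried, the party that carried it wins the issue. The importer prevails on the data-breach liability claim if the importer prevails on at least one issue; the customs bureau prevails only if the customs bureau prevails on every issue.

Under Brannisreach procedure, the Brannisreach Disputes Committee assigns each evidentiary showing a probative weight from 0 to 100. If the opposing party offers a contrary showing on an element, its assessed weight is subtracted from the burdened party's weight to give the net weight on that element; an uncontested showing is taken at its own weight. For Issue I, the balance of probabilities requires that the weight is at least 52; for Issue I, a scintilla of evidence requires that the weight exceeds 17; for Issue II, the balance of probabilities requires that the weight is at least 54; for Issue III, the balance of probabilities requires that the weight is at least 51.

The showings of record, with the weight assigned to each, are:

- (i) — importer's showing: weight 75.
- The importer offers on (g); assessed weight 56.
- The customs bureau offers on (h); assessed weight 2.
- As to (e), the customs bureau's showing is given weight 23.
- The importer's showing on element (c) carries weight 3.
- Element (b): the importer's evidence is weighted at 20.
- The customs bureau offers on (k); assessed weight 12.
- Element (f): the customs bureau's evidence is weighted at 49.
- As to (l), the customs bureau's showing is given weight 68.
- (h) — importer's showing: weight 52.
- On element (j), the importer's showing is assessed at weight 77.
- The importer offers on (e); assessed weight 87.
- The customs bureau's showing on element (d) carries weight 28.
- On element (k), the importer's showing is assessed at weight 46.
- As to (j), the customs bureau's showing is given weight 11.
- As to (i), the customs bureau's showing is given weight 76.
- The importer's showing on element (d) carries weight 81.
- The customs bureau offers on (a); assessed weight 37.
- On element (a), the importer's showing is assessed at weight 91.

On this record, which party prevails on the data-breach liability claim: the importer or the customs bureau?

customs bureau

— Issue I —
At Stage I.1 the importer must meet the balance of probabilities (weight is at least 52): on (a) the weight is 91 less the opposing 37 gives net 54, which does reach 52, so (a) meets the standard.
  All elements met. The importer retains the burden for Stage I.2.
At Stage I.2 the importer must meet a scintilla of evidence (weight exceeds 17): on (b) the weight is 20, which does exceed 17, so (b) meets the standard; on (c) the weight is 3, which does not exceed 17, so (c) does not meet the standard.
  Stage I.2 not carried; the importer fails its burden.
The customs bureau prevails on this issue.
— Issue II —
At Stage II.1 the importer must meet the balance of probabilities (weight is at least 54): on (d) the weight is 81 less the opposing 28 gives net 53, < 54, so (d) does not meet the standard.
  Stage II.1 not carried; the importer fails its burden.
The customs bureau prevails on this issue.
— Issue III —
Stage III.1 (importer, the balance of probabilities, weight is at least 51): (g) 56 ≥ 51 — meets; (h) net 52−2=50 < 51 — fails.
  Not every element is met, so the importer fails to carry Stage III.1.
The analysis ends at Stage III.1; the customs bureau prevails on this issue.
Per-issue: Issue I → customs bureau; Issue II → customs bureau; Issue III → customs bureau. The importer must prevail on at least one issue; overall, the customs bureau prevails.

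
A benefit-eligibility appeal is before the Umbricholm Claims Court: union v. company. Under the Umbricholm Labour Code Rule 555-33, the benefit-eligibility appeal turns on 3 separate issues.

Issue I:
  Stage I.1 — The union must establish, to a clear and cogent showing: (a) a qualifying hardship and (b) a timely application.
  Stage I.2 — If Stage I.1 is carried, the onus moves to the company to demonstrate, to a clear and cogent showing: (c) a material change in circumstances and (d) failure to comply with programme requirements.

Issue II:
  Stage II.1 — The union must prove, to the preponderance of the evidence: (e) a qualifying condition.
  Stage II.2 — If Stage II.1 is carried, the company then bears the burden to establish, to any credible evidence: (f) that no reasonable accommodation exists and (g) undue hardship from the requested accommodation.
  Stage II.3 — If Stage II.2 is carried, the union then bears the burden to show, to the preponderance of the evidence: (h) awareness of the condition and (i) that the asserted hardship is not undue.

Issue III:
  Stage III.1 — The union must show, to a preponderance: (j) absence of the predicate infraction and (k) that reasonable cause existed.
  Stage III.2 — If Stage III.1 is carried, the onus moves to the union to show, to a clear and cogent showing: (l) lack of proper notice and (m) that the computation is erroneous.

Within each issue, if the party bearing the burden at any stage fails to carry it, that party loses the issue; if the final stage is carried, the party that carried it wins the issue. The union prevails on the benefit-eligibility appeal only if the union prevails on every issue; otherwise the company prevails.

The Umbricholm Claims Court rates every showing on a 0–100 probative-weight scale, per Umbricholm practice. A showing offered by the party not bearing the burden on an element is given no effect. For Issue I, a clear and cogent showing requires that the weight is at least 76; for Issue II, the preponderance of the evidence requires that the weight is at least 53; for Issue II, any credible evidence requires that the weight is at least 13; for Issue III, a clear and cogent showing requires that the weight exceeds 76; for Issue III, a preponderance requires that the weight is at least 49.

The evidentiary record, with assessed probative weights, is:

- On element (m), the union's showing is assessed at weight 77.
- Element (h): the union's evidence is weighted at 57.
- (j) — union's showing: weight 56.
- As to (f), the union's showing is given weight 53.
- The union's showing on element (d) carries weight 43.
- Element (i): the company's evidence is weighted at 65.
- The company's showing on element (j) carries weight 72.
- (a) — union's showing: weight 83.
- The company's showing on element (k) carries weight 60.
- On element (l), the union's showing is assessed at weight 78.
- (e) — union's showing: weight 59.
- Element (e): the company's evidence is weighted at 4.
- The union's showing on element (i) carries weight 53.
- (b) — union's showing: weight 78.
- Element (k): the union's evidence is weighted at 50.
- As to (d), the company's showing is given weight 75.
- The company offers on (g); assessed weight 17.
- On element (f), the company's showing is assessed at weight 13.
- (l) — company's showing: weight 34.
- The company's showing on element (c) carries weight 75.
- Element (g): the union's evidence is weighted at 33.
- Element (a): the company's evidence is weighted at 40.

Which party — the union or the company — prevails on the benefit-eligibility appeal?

union

— Issue I —
At Stage I.1 the union must meet a clear and cogent showing (weight is at least 76): on (a) the weight is 83 (the company's 40 is given no effect), which does reach 76, so (a) meets the standard; on (b) the weight is 78, ≥ 76, so (b) meets the standard.
  All elements met. The burden passes to the company.
At Stage I.2 the company must meet a clear and cogent showing (weight is at least 76): on (c) the weight is 75, which does not reach 76, so (c) does not meet the standard; on (d) the weight is 75 (the union's 43 is given no effect), which does not reach 76, so (d) does not meet the standard.
  The company does not carry Stage I.2.
The analysis ends at Stage I.2; the union prevails on this issue.
— Issue II —
At Stage II.1 the union must meet the preponderance of the evidence (weight is at least 53): on (e) the weight is 59 (the company's 4 is given no effect), which does reach 53, so (e) meets the standard.
  All elements met. The burden passes to the company.
At Stage II.2 the company must meet any credible evidence (weight is at least 13): on (f) the weight is 13 (the union's 53 is given no effect), which does reach 13, so (f) meets the standard; on (g) the weight is 17 (the union's 33 is given no effect), which does reach 13, so (g) meets the standard.
  All elements met. The burden passes to the union.
At Stage II.3 the union must meet the preponderance of the evidence (weight is at least 53): on (h) the weight is 57, ≥ 53, so (h) meets the standard; on (i) the weight is 53 (the company's 65 is given no effect), ≥ 53, so (i) meets the standard.
  All elements met at the final stage.
All stages carried — the union prevails on this issue.
— Issue III —
At Stage III.1 the union must meet a preponderance (weight is at least 49): on (j) the weight is 56 (the company's 72 is given no effect), ≥ 49, so (j) meets the standard; on (k) the weight is 50 (the company's 60 is given no effect), which does reach 49, so (k) meets the standard.
  All elements met. The union retains the burden for Stage III.2.
At Stage III.2 the union must meet a clear and cogent showing (weight exceeds 76): on (l) the weight is 78 (the company's 34 is given no effect), which does exceed 76, so (l) meets the standard; on (m) the weight is 77, > 76, so (m) meets the standard.
  Stage III.2 carried; the final stage is satisfied.
With every stage satisfied, the union prevails on this issue.
Per-issue: Issue I → union; Issue II → union; Issue III → union. The union must prevail on every issue; overall, the union prevails.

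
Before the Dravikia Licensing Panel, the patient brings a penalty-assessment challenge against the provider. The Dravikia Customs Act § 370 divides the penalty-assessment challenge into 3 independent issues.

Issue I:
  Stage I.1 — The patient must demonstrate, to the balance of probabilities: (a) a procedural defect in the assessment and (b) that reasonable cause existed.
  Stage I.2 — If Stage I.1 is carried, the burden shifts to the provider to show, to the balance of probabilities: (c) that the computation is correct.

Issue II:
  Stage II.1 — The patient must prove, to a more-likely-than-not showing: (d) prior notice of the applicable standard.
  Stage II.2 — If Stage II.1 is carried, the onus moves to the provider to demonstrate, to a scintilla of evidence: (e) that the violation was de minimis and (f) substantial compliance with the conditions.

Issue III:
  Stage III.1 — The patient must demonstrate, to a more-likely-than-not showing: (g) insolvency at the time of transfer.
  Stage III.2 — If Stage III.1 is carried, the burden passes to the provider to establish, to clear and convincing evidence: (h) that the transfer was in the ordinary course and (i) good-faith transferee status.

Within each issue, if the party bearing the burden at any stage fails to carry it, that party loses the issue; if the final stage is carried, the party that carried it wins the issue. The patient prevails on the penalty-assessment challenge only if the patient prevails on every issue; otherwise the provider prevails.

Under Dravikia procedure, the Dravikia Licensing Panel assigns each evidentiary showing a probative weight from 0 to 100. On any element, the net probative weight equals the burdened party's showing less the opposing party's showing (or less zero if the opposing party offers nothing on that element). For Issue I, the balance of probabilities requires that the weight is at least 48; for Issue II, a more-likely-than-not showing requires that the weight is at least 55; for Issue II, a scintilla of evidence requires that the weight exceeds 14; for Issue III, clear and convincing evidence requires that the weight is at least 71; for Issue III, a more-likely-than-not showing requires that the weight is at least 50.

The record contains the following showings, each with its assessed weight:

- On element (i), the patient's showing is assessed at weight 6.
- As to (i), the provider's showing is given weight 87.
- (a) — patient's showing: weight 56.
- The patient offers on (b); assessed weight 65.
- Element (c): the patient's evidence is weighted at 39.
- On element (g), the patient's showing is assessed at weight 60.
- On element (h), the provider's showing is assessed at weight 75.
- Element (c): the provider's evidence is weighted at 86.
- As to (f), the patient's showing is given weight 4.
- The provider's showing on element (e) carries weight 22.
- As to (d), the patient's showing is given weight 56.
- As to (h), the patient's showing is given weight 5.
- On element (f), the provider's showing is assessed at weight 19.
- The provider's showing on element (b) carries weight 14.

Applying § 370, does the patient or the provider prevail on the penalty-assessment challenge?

provider

— Issue I —
At Stage I.1 the patient must meet the balance of probabilities (weight is at least 48): on (a) the weight is 56, ≥ 48, so (a) meets the standard; on (b) the weight is 65 less the opposing 14 gives net 51, ≥ 48, so (b) meets the standard.
  The patient carries Stage I.1; the provider now bears the burden.
At Stage I.2 the provider must meet the balance of probabilities (weight is at least 48): on (c) the weight is 86 less the opposing 39 gives net 47, < 48, so (c) does not meet the standard.
  The provider does not carry Stage I.2.
So the patient prevails on this issue.
— Issue II —
Stage II.1 (patient, a more-likely-than-not showing, weight is at least 55): (d) 56 ≥ 55 — meets.
  Stage II.1 carried; the burden shifts to the provider.
Stage II.2 (provider, a scintilla of evidence, weight exceeds 14): (e) 22 > 14 — meets; (f) net 19−4=15 > 14 — meets.
  Stage II.2 carried; the final stage is satisfied.
Every stage carried; the provider prevails on this issue.
— Issue III —
Stage III.1 (patient, a more-likely-than-not showing, weight is at least 50): (g) 60 ≥ 50 — meets.
  Stage III.1 is satisfied; the onus moves to the provider.
Stage III.2 (provider, clear and convincing evidence, weight is at least 71): (h) net 75−5=70 < 71 — fails; (i) net 87−6=81 ≥ 71 — meets.
  Not every element is met, so the provider fails to carry Stage III.2.
The analysis ends at Stage III.2; the patient prevails on this issue.
Per-issue: Issue I → patient; Issue II → provider; Issue III → patient. The patient must prevail on every issue; overall, the provider prevails.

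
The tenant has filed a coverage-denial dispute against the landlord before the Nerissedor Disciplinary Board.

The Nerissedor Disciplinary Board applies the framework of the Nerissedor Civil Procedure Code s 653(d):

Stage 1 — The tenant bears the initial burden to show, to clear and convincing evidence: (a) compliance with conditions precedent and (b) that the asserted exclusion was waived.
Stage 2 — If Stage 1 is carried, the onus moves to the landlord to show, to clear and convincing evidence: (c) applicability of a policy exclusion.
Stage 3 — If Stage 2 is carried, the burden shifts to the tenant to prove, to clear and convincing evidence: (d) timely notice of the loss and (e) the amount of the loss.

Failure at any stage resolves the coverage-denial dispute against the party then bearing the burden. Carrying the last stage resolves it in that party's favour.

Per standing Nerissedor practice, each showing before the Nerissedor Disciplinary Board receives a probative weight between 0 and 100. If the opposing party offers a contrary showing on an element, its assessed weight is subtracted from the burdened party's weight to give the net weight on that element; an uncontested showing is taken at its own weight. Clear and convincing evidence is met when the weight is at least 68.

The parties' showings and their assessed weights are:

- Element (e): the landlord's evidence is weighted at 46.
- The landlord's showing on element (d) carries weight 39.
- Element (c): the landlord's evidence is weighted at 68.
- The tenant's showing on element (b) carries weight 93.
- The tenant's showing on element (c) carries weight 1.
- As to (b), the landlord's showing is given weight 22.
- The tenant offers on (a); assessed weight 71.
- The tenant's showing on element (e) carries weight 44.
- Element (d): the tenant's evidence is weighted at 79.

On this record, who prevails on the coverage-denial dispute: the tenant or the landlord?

tenant

Stage 1 (tenant, clear and convincing evidence, weight is at least 68): (a) 71 ≥ 68 — meets; (b) net 93−22=71 ≥ 68 — meets.
  All elements met. The burden passes to the landlord.
Stage 2 (landlord, clear and convincing evidence, weight is at least 68): (c) net 68−1=67 < 68 — fails.
  Stage 2 not carried; the landlord fails its burden.
The analysis ends at Stage 2; the tenant prevails.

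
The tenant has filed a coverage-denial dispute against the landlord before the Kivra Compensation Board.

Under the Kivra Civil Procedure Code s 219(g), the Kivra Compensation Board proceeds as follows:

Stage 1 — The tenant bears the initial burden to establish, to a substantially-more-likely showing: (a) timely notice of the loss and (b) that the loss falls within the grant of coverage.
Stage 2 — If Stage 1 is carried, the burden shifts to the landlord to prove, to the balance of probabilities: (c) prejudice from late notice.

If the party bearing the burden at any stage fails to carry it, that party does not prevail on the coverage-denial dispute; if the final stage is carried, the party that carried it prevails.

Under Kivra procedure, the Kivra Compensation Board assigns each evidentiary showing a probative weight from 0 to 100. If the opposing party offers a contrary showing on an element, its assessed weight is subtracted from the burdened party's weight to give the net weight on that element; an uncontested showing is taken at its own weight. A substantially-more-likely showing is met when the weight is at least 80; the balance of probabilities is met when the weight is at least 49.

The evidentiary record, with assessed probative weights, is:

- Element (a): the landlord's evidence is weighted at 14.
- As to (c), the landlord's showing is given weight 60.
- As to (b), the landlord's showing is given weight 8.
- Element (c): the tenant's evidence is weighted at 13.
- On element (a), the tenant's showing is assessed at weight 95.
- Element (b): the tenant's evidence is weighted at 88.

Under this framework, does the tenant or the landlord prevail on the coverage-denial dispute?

tenant

At Stage 1 the tenant must meet a substantially-more-likely showing (weight is at least 80): on (a) the weight is 95 less the opposing 14 gives net 81, ≥ 80, so (a) meets the standard; on (b) the weight is 88 less the opposing 8 gives net 80, ≥ 80, so (b) meets the standard.
  Stage 1 is satisfied; the onus moves to the landlord.
At Stage 2 the landlord must meet the balance of probabilities (weight is at least 49): on (c) the weight is 60 less the opposing 13 gives net 47, which does not reach 49, so (c) does not meet the standard.
  Not every element is met, so the landlord fails to carry Stage 2.
The tenant prevails.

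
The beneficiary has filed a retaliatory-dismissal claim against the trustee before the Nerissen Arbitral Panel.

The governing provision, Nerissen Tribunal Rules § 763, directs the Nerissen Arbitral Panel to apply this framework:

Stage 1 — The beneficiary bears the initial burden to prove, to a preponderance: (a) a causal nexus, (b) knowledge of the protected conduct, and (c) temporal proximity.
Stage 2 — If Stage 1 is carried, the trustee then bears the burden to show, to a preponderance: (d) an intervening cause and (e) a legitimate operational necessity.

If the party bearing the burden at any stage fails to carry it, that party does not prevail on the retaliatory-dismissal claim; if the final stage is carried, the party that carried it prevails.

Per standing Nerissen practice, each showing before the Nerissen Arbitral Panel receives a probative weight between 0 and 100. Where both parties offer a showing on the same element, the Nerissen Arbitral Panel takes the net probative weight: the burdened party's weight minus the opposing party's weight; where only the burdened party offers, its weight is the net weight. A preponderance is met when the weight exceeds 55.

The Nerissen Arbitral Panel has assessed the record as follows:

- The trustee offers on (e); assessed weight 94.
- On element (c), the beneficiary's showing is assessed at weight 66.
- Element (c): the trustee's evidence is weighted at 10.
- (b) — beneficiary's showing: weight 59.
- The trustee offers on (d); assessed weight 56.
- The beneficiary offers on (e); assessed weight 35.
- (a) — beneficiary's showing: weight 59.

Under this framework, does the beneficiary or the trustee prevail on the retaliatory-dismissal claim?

Stage 1 (beneficiary, a preponderance, weight exceeds 55): (a) 59 > 55 — meets; (b) 59 > 55 — meets; (c) net 66−10=56 > 55 — meets.
  The beneficiary carries Stage 1; the trustee now bears the burden.
Stage 2 (trustee, a preponderance, weight exceeds 55): (d) 56 > 55 — meets; (e) net 94−35=59 > 55 — meets.
  All elements met at the final stage.
All stages carried — the trustee prevails.

trustee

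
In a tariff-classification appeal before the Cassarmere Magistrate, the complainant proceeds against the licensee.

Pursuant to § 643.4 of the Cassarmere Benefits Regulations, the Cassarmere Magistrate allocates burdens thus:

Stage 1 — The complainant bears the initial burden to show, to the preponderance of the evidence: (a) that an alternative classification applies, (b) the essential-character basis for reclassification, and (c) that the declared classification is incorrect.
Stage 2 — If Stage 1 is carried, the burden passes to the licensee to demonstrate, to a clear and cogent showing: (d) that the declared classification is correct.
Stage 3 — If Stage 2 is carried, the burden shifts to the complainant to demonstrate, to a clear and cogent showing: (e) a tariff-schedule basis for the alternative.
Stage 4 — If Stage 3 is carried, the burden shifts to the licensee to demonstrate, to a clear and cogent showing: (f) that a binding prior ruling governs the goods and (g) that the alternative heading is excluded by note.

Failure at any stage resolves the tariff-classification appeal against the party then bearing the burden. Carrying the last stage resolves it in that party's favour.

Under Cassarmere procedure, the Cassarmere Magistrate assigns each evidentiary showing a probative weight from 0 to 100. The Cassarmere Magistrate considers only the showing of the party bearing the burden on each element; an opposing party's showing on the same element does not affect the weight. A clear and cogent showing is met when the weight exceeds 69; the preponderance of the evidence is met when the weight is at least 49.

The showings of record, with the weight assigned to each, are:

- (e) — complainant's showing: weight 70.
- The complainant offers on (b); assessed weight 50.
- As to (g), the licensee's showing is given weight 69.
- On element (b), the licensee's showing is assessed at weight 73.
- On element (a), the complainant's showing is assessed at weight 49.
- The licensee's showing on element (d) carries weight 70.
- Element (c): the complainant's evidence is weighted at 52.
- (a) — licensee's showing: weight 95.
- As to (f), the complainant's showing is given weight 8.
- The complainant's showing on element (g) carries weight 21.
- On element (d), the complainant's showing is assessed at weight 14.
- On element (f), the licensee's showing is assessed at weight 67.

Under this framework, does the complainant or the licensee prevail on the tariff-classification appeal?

Stage 1 — burden on complainant; standard: the preponderance of the evidence (weight is at least 49).
    (a): 49 (licensee's 95 disregarded) ≥ 49 [met]
    (b): 50 (licensee's 73 disregarded) ≥ 49 [met]
    (c): 52 ≥ 49 [met]
  Stage 1 carried; the burden shifts to the licensee.
Stage 2 — burden on licensee; standard: a clear and cogent showing (weight exceeds 69).
    (d): 70 (complainant's 14 disregarded) > 69 [met]
  The licensee carries Stage 2; the complainant now bears the burden.
Stage 3 — burden on complainant; standard: a clear and cogent showing (weight exceeds 69).
    (e): 70 > 69 [met]
  All elements met. The burden passes to the licensee.
Stage 4 — burden on licensee; standard: a clear and cogent showing (weight exceeds 69).
    (f): 67 (complainant's 8 disregarded) ≤ 69 [not met]
    (g): 69 (complainant's 21 disregarded) ≤ 69 [not met]
  Stage 4 not carried; the licensee fails its burden.
The analysis ends at Stage 4; the complainant prevails.

complainant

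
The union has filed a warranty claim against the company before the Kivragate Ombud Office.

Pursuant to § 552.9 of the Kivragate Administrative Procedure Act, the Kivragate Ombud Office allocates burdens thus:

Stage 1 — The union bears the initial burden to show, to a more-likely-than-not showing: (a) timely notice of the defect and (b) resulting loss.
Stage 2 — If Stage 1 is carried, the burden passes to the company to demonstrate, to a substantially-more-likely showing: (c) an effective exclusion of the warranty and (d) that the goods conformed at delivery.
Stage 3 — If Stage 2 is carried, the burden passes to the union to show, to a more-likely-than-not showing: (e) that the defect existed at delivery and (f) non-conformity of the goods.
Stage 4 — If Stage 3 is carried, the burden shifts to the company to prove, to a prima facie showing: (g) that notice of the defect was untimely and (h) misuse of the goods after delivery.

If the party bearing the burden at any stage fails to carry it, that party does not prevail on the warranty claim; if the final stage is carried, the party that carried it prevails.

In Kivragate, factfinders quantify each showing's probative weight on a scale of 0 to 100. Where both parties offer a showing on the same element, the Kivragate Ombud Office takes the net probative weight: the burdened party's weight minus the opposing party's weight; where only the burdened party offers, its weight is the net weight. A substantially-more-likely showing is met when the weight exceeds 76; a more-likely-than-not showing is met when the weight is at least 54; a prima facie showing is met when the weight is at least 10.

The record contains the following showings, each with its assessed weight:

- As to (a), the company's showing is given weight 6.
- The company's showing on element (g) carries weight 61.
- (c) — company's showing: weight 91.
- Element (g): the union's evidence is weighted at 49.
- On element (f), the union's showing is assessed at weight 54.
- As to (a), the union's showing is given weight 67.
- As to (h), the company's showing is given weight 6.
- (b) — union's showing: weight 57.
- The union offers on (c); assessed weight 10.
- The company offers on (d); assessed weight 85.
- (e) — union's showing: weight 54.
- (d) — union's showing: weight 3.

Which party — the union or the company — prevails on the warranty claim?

Stage 1 — burden on union; standard: a more-likely-than-not showing (weight is at least 54).
    (a): 67 − 6 = 61 ≥ 54 [met]
    (b): 57 ≥ 54 [met]
  Stage 1 carried; the burden shifts to the company.
Stage 2 — burden on company; standard: a substantially-more-likely showing (weight exceeds 76).
    (c): 91 − 10 = 81 > 76 [met]
    (d): 85 − 3 = 82 > 76 [met]
  The company carries Stage 2; the union now bears the burden.
Stage 3 — burden on union; standard: a more-likely-than-not showing (weight is at least 54).
    (e): 54 ≥ 54 [met]
    (f): 54 ≥ 54 [met]
  Stage 3 is satisfied; the onus moves to the company.
Stage 4 — burden on company; standard: a prima facie showing (weight is at least 10).
    (g): 61 − 49 = 12 ≥ 10 [met]
    (h): 6 < 10 [not met]
  Stage 4 not carried; the company fails its burden.
So the union prevails.

union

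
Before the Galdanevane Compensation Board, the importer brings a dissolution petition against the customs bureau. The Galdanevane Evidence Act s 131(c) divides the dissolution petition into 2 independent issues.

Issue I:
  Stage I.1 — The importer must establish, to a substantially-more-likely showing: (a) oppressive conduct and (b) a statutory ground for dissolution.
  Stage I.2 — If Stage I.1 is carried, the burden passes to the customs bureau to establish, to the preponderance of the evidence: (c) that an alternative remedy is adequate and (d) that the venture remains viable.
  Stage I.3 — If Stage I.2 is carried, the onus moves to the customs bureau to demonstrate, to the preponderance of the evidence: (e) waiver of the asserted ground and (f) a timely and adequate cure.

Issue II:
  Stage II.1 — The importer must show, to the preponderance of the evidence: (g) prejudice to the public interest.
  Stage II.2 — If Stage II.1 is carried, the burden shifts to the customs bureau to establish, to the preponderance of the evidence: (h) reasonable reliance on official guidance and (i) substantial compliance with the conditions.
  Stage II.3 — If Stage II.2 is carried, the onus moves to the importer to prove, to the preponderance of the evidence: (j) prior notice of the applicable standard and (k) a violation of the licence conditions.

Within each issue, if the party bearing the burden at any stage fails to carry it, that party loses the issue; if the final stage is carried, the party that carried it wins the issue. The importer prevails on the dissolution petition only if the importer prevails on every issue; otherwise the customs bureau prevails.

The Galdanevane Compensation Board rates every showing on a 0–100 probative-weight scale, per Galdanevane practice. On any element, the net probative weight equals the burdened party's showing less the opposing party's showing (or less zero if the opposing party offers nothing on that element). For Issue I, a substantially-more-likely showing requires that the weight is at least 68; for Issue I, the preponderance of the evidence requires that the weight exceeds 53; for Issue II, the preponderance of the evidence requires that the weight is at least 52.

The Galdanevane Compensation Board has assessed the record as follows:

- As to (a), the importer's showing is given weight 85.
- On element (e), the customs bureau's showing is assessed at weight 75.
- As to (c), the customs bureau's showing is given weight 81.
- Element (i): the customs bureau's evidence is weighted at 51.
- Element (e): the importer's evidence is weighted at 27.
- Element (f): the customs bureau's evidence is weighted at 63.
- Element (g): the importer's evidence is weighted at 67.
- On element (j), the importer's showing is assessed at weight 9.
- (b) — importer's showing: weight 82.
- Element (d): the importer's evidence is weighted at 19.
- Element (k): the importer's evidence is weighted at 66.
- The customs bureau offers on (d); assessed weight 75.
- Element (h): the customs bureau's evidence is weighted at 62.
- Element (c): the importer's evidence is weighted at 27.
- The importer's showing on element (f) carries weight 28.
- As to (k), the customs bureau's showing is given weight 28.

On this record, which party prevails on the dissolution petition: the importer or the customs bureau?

importer

— Issue I —
Stage I.1 (importer, a substantially-more-likely showing, weight is at least 68): (a) 85 ≥ 68 — meets; (b) 82 ≥ 68 — meets.
  All elements met. The burden passes to the customs bureau.
Stage I.2 (customs bureau, the preponderance of the evidence, weight exceeds 53): (c) net 81−27=54 > 53 — meets; (d) net 75−19=56 > 53 — meets.
  All elements met. The customs bureau retains the burden for Stage I.3.
Stage I.3 (customs bureau, the preponderance of the evidence, weight exceeds 53): (e) net 75−27=48 ≤ 53 — fails; (f) net 63−28=35 ≤ 53 — fails.
  The customs bureau does not carry Stage I.3.
The importer prevails on this issue.
— Issue II —
Stage II.1 — burden on importer; standard: the preponderance of the evidence (weight is at least 52).
    (g): 67 ≥ 52 [met]
  All elements met. The burden passes to the customs bureau.
Stage II.2 — burden on customs bureau; standard: the preponderance of the evidence (weight is at least 52).
    (h): 62 ≥ 52 [met]
    (i): 51 < 52 [not met]
  The customs bureau does not carry Stage II.2.
The analysis ends at Stage II.2; the importer prevails on this issue.
Per-issue: Issue I → importer; Issue II → importer. The importer must prevail on every issue; overall, the importer prevails.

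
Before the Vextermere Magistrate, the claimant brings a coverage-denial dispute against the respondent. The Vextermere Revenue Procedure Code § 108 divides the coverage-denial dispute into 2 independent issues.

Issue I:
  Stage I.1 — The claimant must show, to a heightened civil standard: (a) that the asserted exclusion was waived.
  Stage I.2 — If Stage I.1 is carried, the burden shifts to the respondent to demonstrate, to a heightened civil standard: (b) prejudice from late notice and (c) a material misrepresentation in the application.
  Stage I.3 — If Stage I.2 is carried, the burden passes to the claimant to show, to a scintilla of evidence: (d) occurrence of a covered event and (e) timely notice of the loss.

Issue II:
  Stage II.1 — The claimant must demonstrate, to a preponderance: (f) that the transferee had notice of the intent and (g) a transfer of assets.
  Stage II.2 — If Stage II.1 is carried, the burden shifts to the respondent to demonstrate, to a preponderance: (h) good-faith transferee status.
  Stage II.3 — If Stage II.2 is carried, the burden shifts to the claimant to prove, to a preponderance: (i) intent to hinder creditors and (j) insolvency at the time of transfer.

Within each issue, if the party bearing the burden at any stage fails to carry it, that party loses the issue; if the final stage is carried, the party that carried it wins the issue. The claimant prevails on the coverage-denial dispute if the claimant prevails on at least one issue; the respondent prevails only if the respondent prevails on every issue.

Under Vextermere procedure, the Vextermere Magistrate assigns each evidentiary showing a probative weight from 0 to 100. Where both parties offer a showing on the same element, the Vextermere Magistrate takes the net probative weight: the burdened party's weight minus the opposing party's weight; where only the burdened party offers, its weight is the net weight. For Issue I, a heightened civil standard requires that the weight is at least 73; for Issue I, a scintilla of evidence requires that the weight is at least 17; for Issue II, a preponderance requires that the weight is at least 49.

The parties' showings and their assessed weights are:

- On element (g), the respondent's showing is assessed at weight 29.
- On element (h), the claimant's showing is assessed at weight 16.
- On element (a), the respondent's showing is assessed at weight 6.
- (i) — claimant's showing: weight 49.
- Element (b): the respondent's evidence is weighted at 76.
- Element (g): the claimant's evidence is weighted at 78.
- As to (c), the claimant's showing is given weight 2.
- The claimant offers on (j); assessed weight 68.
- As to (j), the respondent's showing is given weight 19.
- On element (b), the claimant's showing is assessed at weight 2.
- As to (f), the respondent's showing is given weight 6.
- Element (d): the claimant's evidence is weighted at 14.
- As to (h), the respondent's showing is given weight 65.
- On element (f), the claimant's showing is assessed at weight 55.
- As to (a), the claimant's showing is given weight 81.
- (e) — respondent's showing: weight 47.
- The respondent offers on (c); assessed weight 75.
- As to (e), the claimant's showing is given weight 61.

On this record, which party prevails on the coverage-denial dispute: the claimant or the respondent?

— Issue I —
Stage I.1 — burden on claimant; standard: a heightened civil standard (weight is at least 73).
    (a): 81 − 6 = 75 ≥ 73 [met]
  The claimant carries Stage I.1; the respondent now bears the burden.
Stage I.2 — burden on respondent; standard: a heightened civil standard (weight is at least 73).
    (b): 76 − 2 = 74 ≥ 73 [met]
    (c): 75 − 2 = 73 ≥ 73 [met]
  The respondent carries Stage I.2; the claimant now bears the burden.
Stage I.3 — burden on claimant; standard: a scintilla of evidence (weight is at least 17).
    (d): 14 < 17 [not met]
    (e): 61 − 47 = 14 < 17 [not met]
  Not every element is met, so the claimant fails to carry Stage I.3.
The analysis ends at Stage I.3; the respondent prevails on this issue.
— Issue II —
Stage II.1 — burden on claimant; standard: a preponderance (weight is at least 49).
    (f): 55 − 6 = 49 ≥ 49 [met]
    (g): 78 − 29 = 49 ≥ 49 [met]
  All elements met. The burden passes to the respondent.
Stage II.2 — burden on respondent; standard: a preponderance (weight is at least 49).
    (h): 65 − 16 = 49 ≥ 49 [met]
  The respondent carries Stage II.2; the claimant now bears the burden.
Stage II.3 — burden on claimant; standard: a preponderance (weight is at least 49).
    (i): 49 ≥ 49 [met]
    (j): 68 − 19 = 49 ≥ 49 [met]
  Stage II.3 carried; the final stage is satisfied.
With every stage satisfied, the claimant prevails on this issue.
Per-issue: Issue I → respondent; Issue II → claimant. The claimant must prevail on at least one issue; overall, the claimant prevails.

claimant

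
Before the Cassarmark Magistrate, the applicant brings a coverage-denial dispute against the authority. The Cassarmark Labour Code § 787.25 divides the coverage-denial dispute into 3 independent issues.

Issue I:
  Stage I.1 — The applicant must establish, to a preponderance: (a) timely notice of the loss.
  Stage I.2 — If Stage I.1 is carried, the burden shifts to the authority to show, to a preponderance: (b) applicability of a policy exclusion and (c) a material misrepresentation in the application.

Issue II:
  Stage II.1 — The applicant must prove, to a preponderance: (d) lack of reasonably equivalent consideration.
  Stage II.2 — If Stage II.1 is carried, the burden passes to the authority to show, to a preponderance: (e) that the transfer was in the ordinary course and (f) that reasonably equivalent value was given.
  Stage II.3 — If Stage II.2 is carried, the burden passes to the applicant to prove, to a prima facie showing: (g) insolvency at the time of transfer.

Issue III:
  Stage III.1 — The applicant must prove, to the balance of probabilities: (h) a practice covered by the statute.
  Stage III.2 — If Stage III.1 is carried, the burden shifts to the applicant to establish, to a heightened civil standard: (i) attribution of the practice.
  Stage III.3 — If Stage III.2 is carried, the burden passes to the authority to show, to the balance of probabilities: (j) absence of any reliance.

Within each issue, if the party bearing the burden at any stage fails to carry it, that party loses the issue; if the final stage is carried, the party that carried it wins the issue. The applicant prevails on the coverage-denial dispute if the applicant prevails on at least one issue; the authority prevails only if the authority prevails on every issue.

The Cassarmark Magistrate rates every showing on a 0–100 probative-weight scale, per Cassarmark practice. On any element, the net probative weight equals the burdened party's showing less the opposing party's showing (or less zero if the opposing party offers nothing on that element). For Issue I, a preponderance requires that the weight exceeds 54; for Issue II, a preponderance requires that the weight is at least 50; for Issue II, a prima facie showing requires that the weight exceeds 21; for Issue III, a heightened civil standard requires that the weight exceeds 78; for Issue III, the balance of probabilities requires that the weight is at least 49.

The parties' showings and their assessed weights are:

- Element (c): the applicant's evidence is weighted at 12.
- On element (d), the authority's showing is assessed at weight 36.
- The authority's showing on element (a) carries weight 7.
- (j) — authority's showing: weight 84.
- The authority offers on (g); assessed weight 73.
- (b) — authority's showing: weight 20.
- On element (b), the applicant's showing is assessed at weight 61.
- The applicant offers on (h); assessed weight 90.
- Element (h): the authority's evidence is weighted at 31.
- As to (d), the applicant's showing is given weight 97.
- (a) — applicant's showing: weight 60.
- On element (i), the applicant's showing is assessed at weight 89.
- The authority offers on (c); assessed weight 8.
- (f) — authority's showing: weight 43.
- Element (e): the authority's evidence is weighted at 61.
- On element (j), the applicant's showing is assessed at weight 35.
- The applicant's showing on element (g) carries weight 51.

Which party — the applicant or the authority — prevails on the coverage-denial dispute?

— Issue I —
Stage I.1 — burden on applicant; standard: a preponderance (weight exceeds 54).
    (a): 60 − 7 = 53 ≤ 54 [not met]
  The applicant does not carry Stage I.1.
The analysis ends at Stage I.1; the authority prevails on this issue.
— Issue II —
Stage II.1 (applicant, a preponderance, weight is at least 50): (d) net 97−36=61 ≥ 50 — meets.
  All elements met. The burden passes to the authority.
Stage II.2 (authority, a preponderance, weight is at least 50): (e) 61 ≥ 50 — meets; (f) 43 < 50 — fails.
  The authority does not carry Stage II.2.
So the applicant prevails on this issue.
— Issue III —
At Stage III.1 the applicant must meet the balance of probabilities (weight is at least 49): on (h) the weight is 90 less the opposing 31 gives net 59, which does reach 49, so (h) meets the standard.
  Stage III.1 carried; the burden remains with the applicant.
At Stage III.2 the applicant must meet a heightened civil standard (weight exceeds 78): on (i) the weight is 89, > 78, so (i) meets the standard.
  Stage III.2 carried; the burden shifts to the authority.
At Stage III.3 the authority must meet the balance of probabilities (weight is at least 49): on (j) the weight is 84 less the opposing 35 gives net 49, ≥ 49, so (j) meets the standard.
  Stage III.3 carried; the final stage is satisfied.
Every stage carried; the authority prevails on this issue.
Per-issue: Issue I → authority; Issue II → applicant; Issue III → authority. The applicant must prevail on at least one issue; overall, the applicant prevails.

applicant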